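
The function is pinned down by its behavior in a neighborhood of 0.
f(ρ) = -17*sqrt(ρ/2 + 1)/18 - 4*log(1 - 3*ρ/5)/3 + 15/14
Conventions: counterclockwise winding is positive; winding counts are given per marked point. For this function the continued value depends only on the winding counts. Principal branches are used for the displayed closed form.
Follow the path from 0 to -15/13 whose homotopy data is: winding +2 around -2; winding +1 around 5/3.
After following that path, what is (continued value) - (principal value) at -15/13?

The rational part is single-valued and drops out of the difference; each branch term changes only by its own monodromy.
(-17/18)*sqrt(1 - ρ/(-2)): winding +2 is even, the square root returns to the same sheet, contribution 0.
(-4/3)*log(1 - ρ/(5/3)): each positive loop around 5/3 adds 2*pi*i to the log, so winding +1 contributes (-4/3)*(1)*2*pi*i = -(8/3)*pi*i.
Summing the contributions at ρ = -15/13 gives -(8/3)*pi*i.

Continued minus principal equals -(8/3)*pi*i.


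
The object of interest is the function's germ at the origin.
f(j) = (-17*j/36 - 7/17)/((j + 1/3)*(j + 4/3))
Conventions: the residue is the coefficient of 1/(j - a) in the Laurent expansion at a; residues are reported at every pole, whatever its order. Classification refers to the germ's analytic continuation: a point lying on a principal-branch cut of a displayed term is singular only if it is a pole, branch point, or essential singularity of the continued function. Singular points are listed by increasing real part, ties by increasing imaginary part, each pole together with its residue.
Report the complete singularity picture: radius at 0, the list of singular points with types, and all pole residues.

Radius of convergence at 0: 1/3.
At -4/3: a pole of order 1; residue -100/459.
At -1/3: a pole of order 1; residue -467/1836.

Denominator factor (j + 4/3): pole of order 1 at -4/3, modulus 4/3.
Denominator factor (j + 1/3): pole of order 1 at -1/3, modulus 1/3.
The radius of convergence is the smallest modulus among the singular points: 1/3.
At the order-1 pole -4/3 set g(j) = (j - (-4/3))*f(j) = (-17*j/36 - 7/17)/(j + 1/3).
Simple pole: residue = g(a) at a = -4/3, which is -100/459.
At the order-1 pole -1/3 set g(j) = (j - (-1/3))*f(j) = (-17*j/36 - 7/17)/(j + 4/3).
Simple pole: residue = g(a) at a = -1/3, which is -467/1836.
List the singular points by increasing real part (a conjugate pair: the negative imaginary part first).


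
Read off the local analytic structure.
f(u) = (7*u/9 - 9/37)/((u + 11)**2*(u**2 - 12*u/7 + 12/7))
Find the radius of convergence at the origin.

The radius of convergence is (2/7)*sqrt(21).

Denominator factor (u + 11)^2: pole of order 2 at -11, modulus 11.
Denominator factor (u**2 - 12*u/7 + 12/7): discriminant -192/49, complex-conjugate roots (6/7) + ((4/7)*sqrt(3))*i and (6/7) - ((4/7)*sqrt(3))*i; poles of order 1, moduli (2/7)*sqrt(21) and (2/7)*sqrt(21).
The radius of convergence is the smallest modulus among the singular points: (2/7)*sqrt(21).


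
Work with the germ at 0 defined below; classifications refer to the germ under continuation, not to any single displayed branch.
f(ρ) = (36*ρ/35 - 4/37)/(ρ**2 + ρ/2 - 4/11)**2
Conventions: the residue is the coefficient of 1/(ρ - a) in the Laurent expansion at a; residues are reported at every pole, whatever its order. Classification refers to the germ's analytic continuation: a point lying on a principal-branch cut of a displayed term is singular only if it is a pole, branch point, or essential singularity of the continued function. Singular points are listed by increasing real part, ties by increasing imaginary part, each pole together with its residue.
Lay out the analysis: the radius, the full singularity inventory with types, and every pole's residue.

Radius of convergence at 0: -1/4 + (5/44)*sqrt(33).
At -1/4 - (5/44)*sqrt(33): a pole of order 2; residue -(83248/1456875)*sqrt(33).
At -1/4 + (5/44)*sqrt(33): a pole of order 2; residue (83248/1456875)*sqrt(33).

Denominator factor (ρ**2 + ρ/2 - 4/11)^2: discriminant 75/44, real irrational roots -1/4 + (5/44)*sqrt(33) and -1/4 - (5/44)*sqrt(33); poles of order 2, moduli -1/4 + (5/44)*sqrt(33) and 1/4 + (5/44)*sqrt(33).
The radius of convergence is the smallest modulus among the singular points: -1/4 + (5/44)*sqrt(33).
The factor ρ**2 + ρ/2 - 4/11 splits as (ρ - a)(ρ - a') with a = -1/4 - (5/44)*sqrt(33), a' = -1/4 + (5/44)*sqrt(33). At the order-2 pole a set g(ρ) = (ρ - a)^2*f(ρ) = [36*ρ/35 - 4/37] / (ρ - a')^2.
Order-2 pole: residue = g'(a); g'(-1/4 - (5/44)*sqrt(33)) = -(83248/1456875)*sqrt(33), so the residue is -(83248/1456875)*sqrt(33).
The factor ρ**2 + ρ/2 - 4/11 splits as (ρ - a)(ρ - a') with a = -1/4 + (5/44)*sqrt(33), a' = -1/4 - (5/44)*sqrt(33). At the order-2 pole a set g(ρ) = (ρ - a)^2*f(ρ) = [36*ρ/35 - 4/37] / (ρ - a')^2.
Order-2 pole: residue = g'(a); g'(-1/4 + (5/44)*sqrt(33)) = (83248/1456875)*sqrt(33), so the residue is (83248/1456875)*sqrt(33).
List the singular points by increasing real part (a conjugate pair: the negative imaginary part first).


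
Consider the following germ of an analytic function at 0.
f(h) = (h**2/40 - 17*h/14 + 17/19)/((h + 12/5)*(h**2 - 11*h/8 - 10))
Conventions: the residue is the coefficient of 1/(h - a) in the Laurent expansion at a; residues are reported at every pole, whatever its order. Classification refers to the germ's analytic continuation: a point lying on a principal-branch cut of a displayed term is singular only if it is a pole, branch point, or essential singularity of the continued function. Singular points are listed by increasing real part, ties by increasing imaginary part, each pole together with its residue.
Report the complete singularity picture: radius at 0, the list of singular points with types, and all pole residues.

Radius of convergence at 0: 12/5.
At 11/16 - (1/16)*sqrt(2681): a pole of order 1; residue 211551/100016 + (599721/14112784)*sqrt(2681).
At -12/5: a pole of order 1; residue -131438/31255.
At 11/16 + (1/16)*sqrt(2681): a pole of order 1; residue 211551/100016 - (599721/14112784)*sqrt(2681).

Denominator factor (h + 12/5): pole of order 1 at -12/5, modulus 12/5.
Denominator factor (h**2 - 11*h/8 - 10): discriminant 2681/64, real irrational roots 11/16 + (1/16)*sqrt(2681) and 11/16 - (1/16)*sqrt(2681); poles of order 1, moduli 11/16 + (1/16)*sqrt(2681) and -11/16 + (1/16)*sqrt(2681).
The radius of convergence is the smallest modulus among the singular points: 12/5.
The factor h**2 - 11*h/8 - 10 splits as (h - a)(h - a') with a = 11/16 - (1/16)*sqrt(2681), a' = 11/16 + (1/16)*sqrt(2681). At the order-1 pole a set g(h) = (h - a)*f(h) = [(h**2/40 - 17*h/14 + 17/19)/(h + 12/5)] / (h - a').
Simple pole: residue = g(a) at a = 11/16 - (1/16)*sqrt(2681), which is 211551/100016 + (599721/14112784)*sqrt(2681).
At the order-1 pole -12/5 set g(h) = (h - (-12/5))*f(h) = (h**2/40 - 17*h/14 + 17/19)/(h**2 - 11*h/8 - 10).
Simple pole: residue = g(a) at a = -12/5, which is -131438/31255.
The factor h**2 - 11*h/8 - 10 splits as (h - a)(h - a') with a = 11/16 + (1/16)*sqrt(2681), a' = 11/16 - (1/16)*sqrt(2681). At the order-1 pole a set g(h) = (h - a)*f(h) = [(h**2/40 - 17*h/14 + 17/19)/(h + 12/5)] / (h - a').
Simple pole: residue = g(a) at a = 11/16 + (1/16)*sqrt(2681), which is 211551/100016 - (599721/14112784)*sqrt(2681).
List the singular points by increasing real part (a conjugate pair: the negative imaginary part first).


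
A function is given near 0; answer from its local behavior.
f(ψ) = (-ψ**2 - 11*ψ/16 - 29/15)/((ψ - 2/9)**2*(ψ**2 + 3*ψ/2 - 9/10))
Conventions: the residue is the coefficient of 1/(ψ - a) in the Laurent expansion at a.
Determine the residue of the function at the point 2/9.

At the order-2 pole 2/9 set g(ψ) = (ψ - (2/9))^2*f(ψ) = (-ψ**2 - 11*ψ/16 - 29/15)/(ψ**2 + 3*ψ/2 - 9/10).
Order-2 pole: residue = g'(a); g'(2/9) = 24868215/1404488, so the residue is 24868215/1404488.

The residue is 24868215/1404488.


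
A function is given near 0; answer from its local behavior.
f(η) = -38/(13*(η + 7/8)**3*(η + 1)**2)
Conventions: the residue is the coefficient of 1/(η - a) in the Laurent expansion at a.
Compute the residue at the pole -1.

The residue is 466944/13.

At the order-2 pole -1 set g(η) = (η - (-1))^2*f(η) = -38/(13*(η + 7/8)**3).
Order-2 pole: residue = g'(a); g'(-1) = 466944/13, so the residue is 466944/13.


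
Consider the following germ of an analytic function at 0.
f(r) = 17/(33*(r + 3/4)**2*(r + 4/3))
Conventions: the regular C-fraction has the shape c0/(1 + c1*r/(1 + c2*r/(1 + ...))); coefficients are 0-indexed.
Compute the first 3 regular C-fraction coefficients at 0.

The regular C-fraction coefficients are [68/99, 41/12, -136/123].

Taylor coefficients (expand at 0): a_0 = 68/99, a_1 = -697/297, a_2 = 6443/1188.
c0 = a_0 = 68/99. Peel one level at a time: if S = 1 + c*r/S' with S'(0) = 1, then c is the r-coefficient of S and S' = c*r/(S - 1).
S_1 = c0/f = 1 + (41/12)*r + (34/9)*r^2 + ...; c1 = 41/12.
S_2 = c1*r/(S_1 - 1) = 1 + (-136/123)*r + ...; c2 = -136/123.


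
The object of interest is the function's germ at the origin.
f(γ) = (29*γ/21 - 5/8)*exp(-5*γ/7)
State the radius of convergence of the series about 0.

The factor exp(-5*γ/7) is entire and contributes no finite singular point.
The polynomial part has no poles.
No finite singular points: the Taylor series at 0 converges everywhere.

The radius of convergence is infinite.


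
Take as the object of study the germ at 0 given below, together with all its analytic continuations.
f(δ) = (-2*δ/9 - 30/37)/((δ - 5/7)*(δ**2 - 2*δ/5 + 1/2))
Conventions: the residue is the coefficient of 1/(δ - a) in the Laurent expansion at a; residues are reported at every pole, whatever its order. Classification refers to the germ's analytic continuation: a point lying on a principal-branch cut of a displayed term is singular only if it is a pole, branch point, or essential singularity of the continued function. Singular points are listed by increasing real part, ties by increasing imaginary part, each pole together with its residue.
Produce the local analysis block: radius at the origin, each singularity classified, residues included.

Radius of convergence at 0: (1/2)*sqrt(2).
At (1/5) - ((1/10)*sqrt(46))*i: a pole of order 1; residue (15820/23643) + ((27545/543789)*sqrt(46))*i.
At (1/5) + ((1/10)*sqrt(46))*i: a pole of order 1; residue (15820/23643) - ((27545/543789)*sqrt(46))*i.
At 5/7: a pole of order 1; residue -31640/23643.


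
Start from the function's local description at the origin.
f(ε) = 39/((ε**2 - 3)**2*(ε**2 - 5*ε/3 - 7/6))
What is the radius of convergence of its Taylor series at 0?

Denominator factor (ε**2 - 3)^2: discriminant 12, real irrational roots sqrt(3) and -sqrt(3); poles of order 2, moduli sqrt(3) and sqrt(3).
Denominator factor (ε**2 - 5*ε/3 - 7/6): discriminant 67/9, real irrational roots 5/6 + (1/6)*sqrt(67) and 5/6 - (1/6)*sqrt(67); poles of order 1, moduli 5/6 + (1/6)*sqrt(67) and -5/6 + (1/6)*sqrt(67).
The radius of convergence is the smallest modulus among the singular points: -5/6 + (1/6)*sqrt(67).

The radius of convergence is -5/6 + (1/6)*sqrt(67).


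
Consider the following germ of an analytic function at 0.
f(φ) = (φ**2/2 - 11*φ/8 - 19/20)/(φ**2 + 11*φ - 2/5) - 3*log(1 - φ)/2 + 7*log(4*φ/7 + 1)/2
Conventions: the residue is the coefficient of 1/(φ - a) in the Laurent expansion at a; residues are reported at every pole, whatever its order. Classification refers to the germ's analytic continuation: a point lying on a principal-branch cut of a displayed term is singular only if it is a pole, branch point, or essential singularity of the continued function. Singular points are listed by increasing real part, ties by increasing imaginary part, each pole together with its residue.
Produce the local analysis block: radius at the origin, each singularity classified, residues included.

Radius of convergence at 0: -11/2 + (1/10)*sqrt(3065).
At -11/2 - (1/10)*sqrt(3065): a pole of order 1; residue -55/16 - (593/9808)*sqrt(3065).
At -7/4: a logarithmic branch point.
At -11/2 + (1/10)*sqrt(3065): a pole of order 1; residue -55/16 + (593/9808)*sqrt(3065).
At 1: a logarithmic branch point.

Denominator factor (φ**2 + 11*φ - 2/5): discriminant 613/5, real irrational roots -11/2 + (1/10)*sqrt(3065) and -11/2 - (1/10)*sqrt(3065); poles of order 1, moduli -11/2 + (1/10)*sqrt(3065) and 11/2 + (1/10)*sqrt(3065).
Branch term (7/2)*log(1 - φ/(-7/4)): its argument vanishes at φ = -7/4, a logarithmic branch point, modulus 7/4.
Branch term (-3/2)*log(1 - φ/(1)): its argument vanishes at φ = 1, a logarithmic branch point, modulus 1.
The radius of convergence is the smallest modulus among the singular points: -11/2 + (1/10)*sqrt(3065).
The branch terms are analytic at -11/2 - (1/10)*sqrt(3065) and contribute nothing to the residue; only the rational part matters.
The factor φ**2 + 11*φ - 2/5 splits as (φ - a)(φ - a') with a = -11/2 - (1/10)*sqrt(3065), a' = -11/2 + (1/10)*sqrt(3065). At the order-1 pole a set g(φ) = (φ - a)*(rational part) = [φ**2/2 - 11*φ/8 - 19/20] / (φ - a').
Simple pole: residue = g(a) at a = -11/2 - (1/10)*sqrt(3065), which is -55/16 - (593/9808)*sqrt(3065).
The branch terms are analytic at -11/2 + (1/10)*sqrt(3065) and contribute nothing to the residue; only the rational part matters.
The factor φ**2 + 11*φ - 2/5 splits as (φ - a)(φ - a') with a = -11/2 + (1/10)*sqrt(3065), a' = -11/2 - (1/10)*sqrt(3065). At the order-1 pole a set g(φ) = (φ - a)*(rational part) = [φ**2/2 - 11*φ/8 - 19/20] / (φ - a').
Simple pole: residue = g(a) at a = -11/2 + (1/10)*sqrt(3065), which is -55/16 + (593/9808)*sqrt(3065).
List the singular points by increasing real part (a conjugate pair: the negative imaginary part first).


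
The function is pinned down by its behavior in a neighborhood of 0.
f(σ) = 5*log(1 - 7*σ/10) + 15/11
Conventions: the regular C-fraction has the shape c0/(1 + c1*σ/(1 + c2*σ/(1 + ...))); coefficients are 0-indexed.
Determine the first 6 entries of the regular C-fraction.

The regular C-fraction coefficients are [15/11, 77/30, -35/12, -7/500, -42/125, -7/72].

Taylor coefficients (expand at 0): a_0 = 15/11, a_1 = -7/2, a_2 = -49/40, a_3 = -343/600, a_4 = -2401/8000, a_5 = -16807/100000.
c0 = a_0 = 15/11. Peel one level at a time: if S = 1 + c*σ/S' with S'(0) = 1, then c is the σ-coefficient of S and S' = c*σ/(S - 1).
S_1 = c0/f = 1 + (77/30)*σ + (539/72)*σ^2 + ...; c1 = 77/30.
S_2 = c1*σ/(S_1 - 1) = 1 + (-35/12)*σ + (-49/1200)*σ^2 + ...; c2 = -35/12.
S_3 = c2*σ/(S_2 - 1) = 1 + (-7/500)*σ + (-147/31250)*σ^2 + ...; c3 = -7/500.
S_4 = c3*σ/(S_3 - 1) = 1 + (-42/125)*σ + (-49/1500)*σ^2 + ...; c4 = -42/125.
S_5 = c4*σ/(S_4 - 1) = 1 + (-7/72)*σ + ...; c5 = -7/72.


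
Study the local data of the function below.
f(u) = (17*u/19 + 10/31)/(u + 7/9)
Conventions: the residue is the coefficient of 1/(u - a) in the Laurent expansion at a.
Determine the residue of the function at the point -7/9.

The residue is -1979/5301.

At the order-1 pole -7/9 set g(u) = (u - (-7/9))*f(u) = 17*u/19 + 10/31.
Simple pole: residue = g(a) at a = -7/9, which is -1979/5301.


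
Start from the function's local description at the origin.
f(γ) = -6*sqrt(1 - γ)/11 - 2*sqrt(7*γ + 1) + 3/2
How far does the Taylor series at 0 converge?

The radius of convergence is 1/7.

Branch term (-6/11)*sqrt(1 - γ/(1)): its argument vanishes at γ = 1, a square-root branch point, modulus 1.
Branch term (-2)*sqrt(1 - γ/(-1/7)): its argument vanishes at γ = -1/7, a square-root branch point, modulus 1/7.
The radius of convergence is the smallest modulus among the singular points: 1/7.


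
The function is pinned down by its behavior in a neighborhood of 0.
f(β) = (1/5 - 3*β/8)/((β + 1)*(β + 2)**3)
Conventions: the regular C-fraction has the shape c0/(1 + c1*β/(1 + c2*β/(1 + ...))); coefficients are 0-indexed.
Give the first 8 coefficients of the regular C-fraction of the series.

The regular C-fraction coefficients are [1/40, 35/8, -669/280, 10082/23415, -2381015/6744858, 193842081/685868378, -1590506074/19711334721, 68029/289749].

Taylor coefficients (expand at 0): a_0 = 1/40, a_1 = -7/64, a_2 = 139/640, a_3 = -51/160, a_4 = 513/1280, a_5 = -2361/5120, a_6 = 5149/10240, a_7 = -5431/10240.
c0 = a_0 = 1/40. Peel one level at a time: if S = 1 + c*β/S' with S'(0) = 1, then c is the β-coefficient of S and S' = c*β/(S - 1).
S_1 = c0/f = 1 + (35/8)*β + (669/64)*β^2 + ...; c1 = 35/8.
S_2 = c1*β/(S_1 - 1) = 1 + (-669/280)*β + (5041/4900)*β^2 + ...; c2 = -669/280.
S_3 = c2*β/(S_2 - 1) = 1 + (10082/23415)*β + (68029/447561)*β^2 + ...; c3 = 10082/23415.
S_4 = c3*β/(S_3 - 1) = 1 + (-2381015/6744858)*β + (10141215/101646724)*β^2 + ...; c4 = -2381015/6744858.
S_5 = c4*β/(S_4 - 1) = 1 + (193842081/685868378)*β + (105539433/4627944841)*β^2 + ...; c5 = 193842081/685868378.
S_6 = c5*β/(S_5 - 1) = 1 + (-1590506074/19711334721)*β + (1590506074/83954483001)*β^2 + ...; c6 = -1590506074/19711334721.
S_7 = c6*β/(S_6 - 1) = 1 + (68029/289749)*β + ...; c7 = 68029/289749.


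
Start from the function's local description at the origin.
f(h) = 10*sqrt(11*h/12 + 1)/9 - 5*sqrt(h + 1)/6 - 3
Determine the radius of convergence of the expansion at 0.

The radius of convergence is 1.

Branch term (-5/6)*sqrt(1 - h/(-1)): its argument vanishes at h = -1, a square-root branch point, modulus 1.
Branch term (10/9)*sqrt(1 - h/(-12/11)): its argument vanishes at h = -12/11, a square-root branch point, modulus 12/11.
The radius of convergence is the smallest modulus among the singular points: 1.


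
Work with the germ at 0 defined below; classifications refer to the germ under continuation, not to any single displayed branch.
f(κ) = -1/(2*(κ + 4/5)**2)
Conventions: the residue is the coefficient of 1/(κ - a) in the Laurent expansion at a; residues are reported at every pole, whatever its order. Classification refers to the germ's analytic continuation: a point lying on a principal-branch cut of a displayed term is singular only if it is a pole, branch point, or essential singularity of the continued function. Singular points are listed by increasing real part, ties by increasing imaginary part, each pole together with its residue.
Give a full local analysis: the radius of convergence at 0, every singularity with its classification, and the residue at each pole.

Denominator factor (κ + 4/5)^2: pole of order 2 at -4/5, modulus 4/5.
The radius of convergence is the smallest modulus among the singular points: 4/5.
At the order-2 pole -4/5 set g(κ) = (κ - (-4/5))^2*f(κ) = -1/2.
Order-2 pole: residue = g'(a); g'(-4/5) = 0, so the residue is 0.

Radius of convergence at 0: 4/5.
At -4/5: a pole of order 2; residue 0.


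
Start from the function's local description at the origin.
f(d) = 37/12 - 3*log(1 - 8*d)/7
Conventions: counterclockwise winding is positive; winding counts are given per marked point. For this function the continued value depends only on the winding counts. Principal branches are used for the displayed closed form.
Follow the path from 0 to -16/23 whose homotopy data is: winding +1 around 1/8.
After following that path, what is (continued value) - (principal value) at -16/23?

The rational part is single-valued and drops out of the difference; each branch term changes only by its own monodromy.
(-3/7)*log(1 - d/(1/8)): each positive loop around 1/8 adds 2*pi*i to the log, so winding +1 contributes (-3/7)*(1)*2*pi*i = -(6/7)*pi*i.
Summing the contributions at d = -16/23 gives -(6/7)*pi*i.

Continued minus principal equals -(6/7)*pi*i.


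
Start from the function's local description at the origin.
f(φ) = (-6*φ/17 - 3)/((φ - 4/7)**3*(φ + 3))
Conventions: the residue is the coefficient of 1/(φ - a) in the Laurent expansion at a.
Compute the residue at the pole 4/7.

The residue is -11319/265625.

At the order-3 pole 4/7 set g(φ) = (φ - (4/7))^3*f(φ) = (-6*φ/17 - 3)/(φ + 3).
Order-3 pole: residue = g''(a)/2; g''(4/7) = -22638/265625, so the residue is -11319/265625.


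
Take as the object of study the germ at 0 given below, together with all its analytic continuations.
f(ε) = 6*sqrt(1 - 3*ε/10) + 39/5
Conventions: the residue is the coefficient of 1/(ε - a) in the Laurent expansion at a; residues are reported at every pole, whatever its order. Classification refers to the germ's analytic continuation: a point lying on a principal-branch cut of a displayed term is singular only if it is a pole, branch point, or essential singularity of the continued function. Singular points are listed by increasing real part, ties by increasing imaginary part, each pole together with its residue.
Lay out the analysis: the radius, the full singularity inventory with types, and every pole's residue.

Branch term (6)*sqrt(1 - ε/(10/3)): its argument vanishes at ε = 10/3, a square-root branch point, modulus 10/3.
The radius of convergence is the smallest modulus among the singular points: 10/3.

Radius of convergence at 0: 10/3.
At 10/3: an algebraic (square-root) branch point.


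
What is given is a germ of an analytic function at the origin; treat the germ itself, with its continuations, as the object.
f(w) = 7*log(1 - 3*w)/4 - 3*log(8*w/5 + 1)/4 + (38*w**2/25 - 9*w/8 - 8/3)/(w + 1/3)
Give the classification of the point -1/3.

The denominator factor w + 1/3 vanishes at -1/3 and appears to the power 1; the numerator there equals -3821/1800, nonzero, and no other factor vanishes.
The branch terms are analytic at this point.
Hence a pole whose order is the multiplicity, 1.

The point is a pole of order 1.


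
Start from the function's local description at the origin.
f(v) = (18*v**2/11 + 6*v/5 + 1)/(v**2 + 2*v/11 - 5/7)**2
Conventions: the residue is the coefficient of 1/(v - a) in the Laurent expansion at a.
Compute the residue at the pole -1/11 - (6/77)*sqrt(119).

The factor v**2 + 2*v/11 - 5/7 splits as (v - a)(v - a') with a = -1/11 - (6/77)*sqrt(119), a' = -1/11 + (6/77)*sqrt(119). At the order-2 pole a set g(v) = (v - a)^2*f(v) = [18*v**2/11 + 6*v/5 + 1] / (v - a')^2.
Order-2 pole: residue = g'(a); g'(-1/11 - (6/77)*sqrt(119)) = -(12947/1248480)*sqrt(119), so the residue is -(12947/1248480)*sqrt(119).

The residue is -(12947/1248480)*sqrt(119).


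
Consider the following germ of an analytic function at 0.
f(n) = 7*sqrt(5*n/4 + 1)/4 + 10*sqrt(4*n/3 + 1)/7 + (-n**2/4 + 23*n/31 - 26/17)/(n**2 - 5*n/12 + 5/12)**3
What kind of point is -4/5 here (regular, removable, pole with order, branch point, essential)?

The term (7/4)*sqrt(1 - n/(-4/5)) has argument 1 - -4/5/(-4/5) = 0 at -4/5: a square-root (algebraic, two-sheeted) branch point; the remaining terms are analytic or single-valued there.

The point is an algebraic (square-root) branch point.


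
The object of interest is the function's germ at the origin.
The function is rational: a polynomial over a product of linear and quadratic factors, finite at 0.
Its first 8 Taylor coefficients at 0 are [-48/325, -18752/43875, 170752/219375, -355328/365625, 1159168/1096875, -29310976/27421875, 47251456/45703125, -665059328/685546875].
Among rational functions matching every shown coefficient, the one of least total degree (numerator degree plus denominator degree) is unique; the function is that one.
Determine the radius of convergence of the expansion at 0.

The radius of convergence is 5/4.

No rational of total degree below 3 reproduces all 8 coefficients; solving the [1/2] Pade equations on them gives f(u) = (-28*u/27 - 3/13)/(u + 5/4)**2, whose expansion matches every shown term.
Denominator factor (u + 5/4)^2: pole of order 2 at -5/4, modulus 5/4.
The radius of convergence is the smallest modulus among the singular points: 5/4.


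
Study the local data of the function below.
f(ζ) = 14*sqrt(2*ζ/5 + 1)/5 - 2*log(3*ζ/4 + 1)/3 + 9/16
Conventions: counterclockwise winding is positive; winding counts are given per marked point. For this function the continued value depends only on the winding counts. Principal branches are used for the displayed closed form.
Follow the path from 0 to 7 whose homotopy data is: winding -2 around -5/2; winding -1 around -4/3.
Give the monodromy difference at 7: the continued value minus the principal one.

The rational part is single-valued and drops out of the difference; each branch term changes only by its own monodromy.
(-2/3)*log(1 - ζ/(-4/3)): each positive loop around -4/3 adds 2*pi*i to the log, so winding -1 contributes (-2/3)*(-1)*2*pi*i = (4/3)*pi*i.
(14/5)*sqrt(1 - ζ/(-5/2)): winding -2 is even, the square root returns to the same sheet, contribution 0.
Summing the contributions at ζ = 7 gives (4/3)*pi*i.

Continued minus principal equals (4/3)*pi*i.


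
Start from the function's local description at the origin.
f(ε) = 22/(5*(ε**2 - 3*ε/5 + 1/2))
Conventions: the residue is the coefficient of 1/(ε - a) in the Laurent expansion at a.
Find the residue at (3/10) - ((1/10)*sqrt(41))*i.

The residue is ((22/41)*sqrt(41))*i.

The factor ε**2 - 3*ε/5 + 1/2 splits as (ε - a)(ε - a') with a = (3/10) - ((1/10)*sqrt(41))*i, a' = (3/10) + ((1/10)*sqrt(41))*i. At the order-1 pole a set g(ε) = (ε - a)*f(ε) = [22/5] / (ε - a').
Simple pole: residue = g(a) at a = (3/10) - ((1/10)*sqrt(41))*i, which is ((22/41)*sqrt(41))*i.


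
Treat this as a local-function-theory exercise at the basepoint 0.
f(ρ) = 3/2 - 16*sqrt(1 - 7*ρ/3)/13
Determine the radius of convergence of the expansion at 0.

The radius of convergence is 3/7.

Branch term (-16/13)*sqrt(1 - ρ/(3/7)): its argument vanishes at ρ = 3/7, a square-root branch point, modulus 3/7.
The radius of convergence is the smallest modulus among the singular points: 3/7.


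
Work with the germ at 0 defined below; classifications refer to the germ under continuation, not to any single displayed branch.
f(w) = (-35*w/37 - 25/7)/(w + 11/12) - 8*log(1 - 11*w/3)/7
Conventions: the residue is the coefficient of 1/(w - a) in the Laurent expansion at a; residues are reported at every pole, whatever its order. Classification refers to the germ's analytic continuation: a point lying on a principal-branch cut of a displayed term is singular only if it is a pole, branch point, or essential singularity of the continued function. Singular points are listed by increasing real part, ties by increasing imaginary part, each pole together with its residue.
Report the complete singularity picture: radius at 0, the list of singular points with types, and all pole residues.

Radius of convergence at 0: 3/11.
At -11/12: a pole of order 1; residue -8405/3108.
At 3/11: a logarithmic branch point.

Denominator factor (w + 11/12): pole of order 1 at -11/12, modulus 11/12.
Branch term (-8/7)*log(1 - w/(3/11)): its argument vanishes at w = 3/11, a logarithmic branch point, modulus 3/11.
The radius of convergence is the smallest modulus among the singular points: 3/11.
The branch term is analytic at -11/12 and contributes nothing to the residue; only the rational part matters.
At the order-1 pole -11/12 set g(w) = (w - (-11/12))*(rational part) = -35*w/37 - 25/7.
Simple pole: residue = g(a) at a = -11/12, which is -8405/3108.
List the singular points by increasing real part (a conjugate pair: the negative imaginary part first).


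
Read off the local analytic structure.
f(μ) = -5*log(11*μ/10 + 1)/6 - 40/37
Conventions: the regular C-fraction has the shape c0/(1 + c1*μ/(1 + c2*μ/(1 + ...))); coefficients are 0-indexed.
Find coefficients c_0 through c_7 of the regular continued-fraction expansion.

The regular C-fraction coefficients are [-40/37, -407/480, 671/480, 22/305, 583/1220, 671/3975, 6061/15900, 15741/77140].

Taylor coefficients (expand at 0): a_0 = -40/37, a_1 = -11/12, a_2 = 121/240, a_3 = -1331/3600, a_4 = 14641/48000, a_5 = -161051/600000, a_6 = 1771561/7200000, a_7 = -19487171/84000000.
c0 = a_0 = -40/37. Peel one level at a time: if S = 1 + c*μ/S' with S'(0) = 1, then c is the μ-coefficient of S and S' = c*μ/(S - 1).
S_1 = c0/f = 1 + (-407/480)*μ + (273097/230400)*μ^2 + ...; c1 = -407/480.
S_2 = c1*μ/(S_1 - 1) = 1 + (671/480)*μ + (-121/1200)*μ^2 + ...; c2 = 671/480.
S_3 = c2*μ/(S_2 - 1) = 1 + (22/305)*μ + (-6413/186050)*μ^2 + ...; c3 = 22/305.
S_4 = c3*μ/(S_3 - 1) = 1 + (583/1220)*μ + (-121/1500)*μ^2 + ...; c4 = 583/1220.
S_5 = c4*μ/(S_4 - 1) = 1 + (671/3975)*μ + (-4066931/63202500)*μ^2 + ...; c5 = 671/3975.
S_6 = c5*μ/(S_5 - 1) = 1 + (6061/15900)*μ + (-1089/14000)*μ^2 + ...; c6 = 6061/15900.
S_7 = c6*μ/(S_6 - 1) = 1 + (15741/77140)*μ + ...; c7 = 15741/77140.


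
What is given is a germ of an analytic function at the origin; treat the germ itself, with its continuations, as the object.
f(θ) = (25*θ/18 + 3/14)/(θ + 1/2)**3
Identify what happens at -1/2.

The point is a pole of order 3.

The denominator factor θ + 1/2 vanishes at -1/2 and appears to the power 3; the numerator there equals -121/252, nonzero, and no other factor vanishes.
Hence a pole whose order is the multiplicity, 3.


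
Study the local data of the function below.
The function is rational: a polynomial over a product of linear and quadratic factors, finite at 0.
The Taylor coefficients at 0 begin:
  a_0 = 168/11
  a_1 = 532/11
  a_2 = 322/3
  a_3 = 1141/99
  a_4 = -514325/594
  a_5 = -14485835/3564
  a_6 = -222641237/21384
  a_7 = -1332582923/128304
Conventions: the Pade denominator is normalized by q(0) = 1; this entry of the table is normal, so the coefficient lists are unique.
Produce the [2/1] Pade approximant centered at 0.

Taylor coefficients needed (read off): a_0 = 168/11, a_1 = 532/11, a_2 = 322/3, a_3 = 1141/99.
Write the denominator as Q(v) = 1 + q1*v. Requiring Q*f - P = O(v^4) with deg P <= 2 kills the coefficients of v^3..v^3 in Q*f:
  v^3: a_3 + q1*a_2 = 0, i.e. 1141/99 + (322/3)*q1 = 0.
Solving this linear system: q1 = -163/1518.
The numerator is Q*f truncated at degree 2: P0 = a_0 = 168/11; P1 = a_1 + q1*a_0 = 130032/2783; P2 = a_2 + q1*a_1 = 284256/2783.

The Pade approximant has numerator coefficients [168/11, 130032/2783, 284256/2783]; denominator coefficients [1, -163/1518].


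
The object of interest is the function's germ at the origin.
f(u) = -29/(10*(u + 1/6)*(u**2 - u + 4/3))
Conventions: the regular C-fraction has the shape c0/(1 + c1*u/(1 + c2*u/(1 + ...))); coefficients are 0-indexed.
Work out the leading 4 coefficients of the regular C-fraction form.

Taylor coefficients (expand at 0): a_0 = -261/20, a_1 = 5481/80, a_2 = -130761/320, a_3 = 3150009/1280.
c0 = a_0 = -261/20. Peel one level at a time: if S = 1 + c*u/S' with S'(0) = 1, then c is the u-coefficient of S and S' = c*u/(S - 1).
S_1 = c0/f = 1 + (21/4)*u + (-15/4)*u^2 + ...; c1 = 21/4.
S_2 = c1*u/(S_1 - 1) = 1 + (5/7)*u + (-17/49)*u^2 + ...; c2 = 5/7.
S_3 = c2*u/(S_2 - 1) = 1 + (17/35)*u + ...; c3 = 17/35.

The regular C-fraction coefficients are [-261/20, 21/4, 5/7, 17/35].


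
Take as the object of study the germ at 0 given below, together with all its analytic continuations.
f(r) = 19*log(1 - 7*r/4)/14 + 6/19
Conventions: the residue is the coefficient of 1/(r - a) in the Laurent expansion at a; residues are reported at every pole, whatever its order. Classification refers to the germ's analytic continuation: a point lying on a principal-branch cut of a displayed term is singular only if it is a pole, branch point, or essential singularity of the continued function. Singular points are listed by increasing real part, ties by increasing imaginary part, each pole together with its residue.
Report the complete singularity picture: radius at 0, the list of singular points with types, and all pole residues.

Branch term (19/14)*log(1 - r/(4/7)): its argument vanishes at r = 4/7, a logarithmic branch point, modulus 4/7.
The radius of convergence is the smallest modulus among the singular points: 4/7.

Radius of convergence at 0: 4/7.
At 4/7: a logarithmic branch point.


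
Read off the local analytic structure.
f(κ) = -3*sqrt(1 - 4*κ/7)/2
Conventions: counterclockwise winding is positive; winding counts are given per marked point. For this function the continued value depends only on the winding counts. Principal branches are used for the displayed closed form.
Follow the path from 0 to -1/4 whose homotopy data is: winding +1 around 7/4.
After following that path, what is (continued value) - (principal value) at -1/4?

Continued minus principal equals (6/7)*sqrt(14).

The rational part is single-valued and drops out of the difference; each branch term changes only by its own monodromy.
(-3/2)*sqrt(1 - κ/(7/4)): winding +1 is odd, the square root flips sign, contributing -2*(-3/2)*sqrt(1 - (-1/4)/(7/4)) = -2*(-3/2)*sqrt(8/7) = (6/7)*sqrt(14).
Summing the contributions at κ = -1/4 gives (6/7)*sqrt(14).


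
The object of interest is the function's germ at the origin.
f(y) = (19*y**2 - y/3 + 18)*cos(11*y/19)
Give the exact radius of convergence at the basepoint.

The factor cos(11*y/19) is entire and contributes no finite singular point.
The polynomial part has no poles.
No finite singular points: the Taylor series at 0 converges everywhere.

The radius of convergence is infinite.


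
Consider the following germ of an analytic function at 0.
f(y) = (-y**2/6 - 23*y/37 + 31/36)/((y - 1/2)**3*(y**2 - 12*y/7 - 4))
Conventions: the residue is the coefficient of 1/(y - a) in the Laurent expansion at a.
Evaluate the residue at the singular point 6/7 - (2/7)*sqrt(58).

The residue is 6064898/714847437 + (486076745/82922302692)*sqrt(58).

The factor y**2 - 12*y/7 - 4 splits as (y - a)(y - a') with a = 6/7 - (2/7)*sqrt(58), a' = 6/7 + (2/7)*sqrt(58). At the order-1 pole a set g(y) = (y - a)*f(y) = [(-y**2/6 - 23*y/37 + 31/36)/(y - 1/2)**3] / (y - a').
Simple pole: residue = g(a) at a = 6/7 - (2/7)*sqrt(58), which is 6064898/714847437 + (486076745/82922302692)*sqrt(58).


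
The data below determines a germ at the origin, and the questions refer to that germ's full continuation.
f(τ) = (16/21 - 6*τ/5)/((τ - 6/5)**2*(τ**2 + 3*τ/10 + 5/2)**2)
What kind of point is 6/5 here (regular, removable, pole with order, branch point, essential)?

The denominator factor τ - 6/5 vanishes at 6/5 and appears to the power 2; the numerator there equals -356/525, nonzero, and no other factor vanishes.
Hence a pole whose order is the multiplicity, 2.

The point is a pole of order 2.


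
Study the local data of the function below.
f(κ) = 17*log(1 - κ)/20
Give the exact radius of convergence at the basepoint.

Branch term (17/20)*log(1 - κ/(1)): its argument vanishes at κ = 1, a logarithmic branch point, modulus 1.
The radius of convergence is the smallest modulus among the singular points: 1.

The radius of convergence is 1.


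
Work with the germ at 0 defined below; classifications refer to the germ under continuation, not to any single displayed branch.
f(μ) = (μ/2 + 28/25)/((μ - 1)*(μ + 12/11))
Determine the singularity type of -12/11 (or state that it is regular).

The denominator factor μ + 12/11 vanishes at -12/11 and appears to the power 1; the numerator there equals 158/275, nonzero, and no other factor vanishes.
Hence a pole whose order is the multiplicity, 1.

The point is a pole of order 1.


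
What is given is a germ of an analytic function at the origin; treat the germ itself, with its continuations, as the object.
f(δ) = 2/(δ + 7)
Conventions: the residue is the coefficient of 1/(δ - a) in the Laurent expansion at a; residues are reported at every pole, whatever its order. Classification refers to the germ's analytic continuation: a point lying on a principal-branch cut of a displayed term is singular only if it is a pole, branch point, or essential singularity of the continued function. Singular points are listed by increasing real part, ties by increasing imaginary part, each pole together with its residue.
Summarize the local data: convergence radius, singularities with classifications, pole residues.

Denominator factor (δ + 7): pole of order 1 at -7, modulus 7.
The radius of convergence is the smallest modulus among the singular points: 7.
At the order-1 pole -7 set g(δ) = (δ - (-7))*f(δ) = 2.
Simple pole: residue = g(a) at a = -7, which is 2.

Radius of convergence at 0: 7.
At -7: a pole of order 1; residue 2.


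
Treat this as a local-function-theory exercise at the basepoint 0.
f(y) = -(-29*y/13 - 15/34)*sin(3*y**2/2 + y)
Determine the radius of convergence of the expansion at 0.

The factor -sin(3*y**2/2 + y) is entire and contributes no finite singular point.
The polynomial part has no poles.
No finite singular points: the Taylor series at 0 converges everywhere.

The radius of convergence is infinite.


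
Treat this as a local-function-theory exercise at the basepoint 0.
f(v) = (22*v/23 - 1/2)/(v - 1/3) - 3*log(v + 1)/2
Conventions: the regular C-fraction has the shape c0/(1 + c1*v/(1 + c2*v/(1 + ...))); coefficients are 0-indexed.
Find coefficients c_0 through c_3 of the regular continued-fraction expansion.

Taylor coefficients (expand at 0): a_0 = 3/2, a_1 = 3/23, a_2 = 519/92, a_3 = 326/23.
c0 = a_0 = 3/2. Peel one level at a time: if S = 1 + c*v/S' with S'(0) = 1, then c is the v-coefficient of S and S' = c*v/(S - 1).
S_1 = c0/f = 1 + (-2/23)*v + (-3971/1058)*v^2 + ...; c1 = -2/23.
S_2 = c1*v/(S_1 - 1) = 1 + (-3971/92)*v + (84571/48)*v^2 + ...; c2 = -3971/92.
S_3 = c2*v/(S_2 - 1) = 1 + (1945133/47652)*v + ...; c3 = 1945133/47652.

The regular C-fraction coefficients are [3/2, -2/23, -3971/92, 1945133/47652].


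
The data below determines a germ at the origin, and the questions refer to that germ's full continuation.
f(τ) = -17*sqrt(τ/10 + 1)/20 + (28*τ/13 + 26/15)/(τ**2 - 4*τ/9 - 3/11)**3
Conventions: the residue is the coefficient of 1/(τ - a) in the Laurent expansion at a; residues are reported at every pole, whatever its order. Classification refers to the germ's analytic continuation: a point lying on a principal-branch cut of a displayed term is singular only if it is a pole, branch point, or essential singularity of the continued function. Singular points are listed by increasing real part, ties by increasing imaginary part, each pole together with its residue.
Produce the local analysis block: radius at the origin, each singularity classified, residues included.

Radius of convergence at 0: -2/9 + (1/99)*sqrt(3157).
At -10: an algebraic (square-root) branch point.
At 2/9 - (1/99)*sqrt(3157): a pole of order 3; residue -(1540923021/12292749560)*sqrt(3157).
At 2/9 + (1/99)*sqrt(3157): a pole of order 3; residue (1540923021/12292749560)*sqrt(3157).

Denominator factor (τ**2 - 4*τ/9 - 3/11)^3: discriminant 1148/891, real irrational roots 2/9 + (1/99)*sqrt(3157) and 2/9 - (1/99)*sqrt(3157); poles of order 3, moduli 2/9 + (1/99)*sqrt(3157) and -2/9 + (1/99)*sqrt(3157).
Branch term (-17/20)*sqrt(1 - τ/(-10)): its argument vanishes at τ = -10, a square-root branch point, modulus 10.
The radius of convergence is the smallest modulus among the singular points: -2/9 + (1/99)*sqrt(3157).
The branch term is analytic at 2/9 - (1/99)*sqrt(3157) and contributes nothing to the residue; only the rational part matters.
The factor τ**2 - 4*τ/9 - 3/11 splits as (τ - a)(τ - a') with a = 2/9 - (1/99)*sqrt(3157), a' = 2/9 + (1/99)*sqrt(3157). At the order-3 pole a set g(τ) = (τ - a)^3*(rational part) = [28*τ/13 + 26/15] / (τ - a')^3.
Order-3 pole: residue = g''(a)/2; g''(2/9 - (1/99)*sqrt(3157)) = -(1540923021/6146374780)*sqrt(3157), so the residue is -(1540923021/12292749560)*sqrt(3157).
The branch term is analytic at 2/9 + (1/99)*sqrt(3157) and contributes nothing to the residue; only the rational part matters.
The factor τ**2 - 4*τ/9 - 3/11 splits as (τ - a)(τ - a') with a = 2/9 + (1/99)*sqrt(3157), a' = 2/9 - (1/99)*sqrt(3157). At the order-3 pole a set g(τ) = (τ - a)^3*(rational part) = [28*τ/13 + 26/15] / (τ - a')^3.
Order-3 pole: residue = g''(a)/2; g''(2/9 + (1/99)*sqrt(3157)) = (1540923021/6146374780)*sqrt(3157), so the residue is (1540923021/12292749560)*sqrt(3157).
List the singular points by increasing real part (a conjugate pair: the negative imaginary part first).


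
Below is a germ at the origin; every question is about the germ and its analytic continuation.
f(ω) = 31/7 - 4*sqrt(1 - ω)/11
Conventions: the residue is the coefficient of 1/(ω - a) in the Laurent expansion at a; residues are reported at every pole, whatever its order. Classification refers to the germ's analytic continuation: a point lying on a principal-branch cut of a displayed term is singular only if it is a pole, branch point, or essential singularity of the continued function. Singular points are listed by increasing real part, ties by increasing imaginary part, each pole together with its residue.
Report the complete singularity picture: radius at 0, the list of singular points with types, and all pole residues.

Branch term (-4/11)*sqrt(1 - ω/(1)): its argument vanishes at ω = 1, a square-root branch point, modulus 1.
The radius of convergence is the smallest modulus among the singular points: 1.

Radius of convergence at 0: 1.
At 1: an algebraic (square-root) branch point.
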